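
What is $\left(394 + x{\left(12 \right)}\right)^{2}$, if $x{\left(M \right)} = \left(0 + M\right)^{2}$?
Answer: $289444$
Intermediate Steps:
$x{\left(M \right)} = M^{2}$
$\left(394 + x{\left(12 \right)}\right)^{2} = \left(394 + 12^{2}\right)^{2} = \left(394 + 144\right)^{2} = 538^{2} = 289444$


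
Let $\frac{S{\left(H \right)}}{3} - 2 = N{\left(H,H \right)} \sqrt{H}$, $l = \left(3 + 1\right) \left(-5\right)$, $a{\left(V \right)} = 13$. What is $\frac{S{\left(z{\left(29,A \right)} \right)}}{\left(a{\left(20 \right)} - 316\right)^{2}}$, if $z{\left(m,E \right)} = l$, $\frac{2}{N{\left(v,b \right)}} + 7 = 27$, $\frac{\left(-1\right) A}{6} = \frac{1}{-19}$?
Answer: $\frac{2}{30603} + \frac{i \sqrt{5}}{153015} \approx 6.5353 \cdot 10^{-5} + 1.4613 \cdot 10^{-5} i$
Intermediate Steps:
$l = -20$ ($l = 4 \left(-5\right) = -20$)
$A = \frac{6}{19}$ ($A = - \frac{6}{-19} = \left(-6\right) \left(- \frac{1}{19}\right) = \frac{6}{19} \approx 0.31579$)
$N{\left(v,b \right)} = \frac{1}{10}$ ($N{\left(v,b \right)} = \frac{2}{-7 + 27} = \frac{2}{20} = 2 \cdot \frac{1}{20} = \frac{1}{10}$)
$z{\left(m,E \right)} = -20$
$S{\left(H \right)} = 6 + \frac{3 \sqrt{H}}{10}$ ($S{\left(H \right)} = 6 + 3 \frac{\sqrt{H}}{10} = 6 + \frac{3 \sqrt{H}}{10}$)
$\frac{S{\left(z{\left(29,A \right)} \right)}}{\left(a{\left(20 \right)} - 316\right)^{2}} = \frac{6 + \frac{3 \sqrt{-20}}{10}}{\left(13 - 316\right)^{2}} = \frac{6 + \frac{3 \cdot 2 i \sqrt{5}}{10}}{\left(-303\right)^{2}} = \frac{6 + \frac{3 i \sqrt{5}}{5}}{91809} = \left(6 + \frac{3 i \sqrt{5}}{5}\right) \frac{1}{91809} = \frac{2}{30603} + \frac{i \sqrt{5}}{153015}$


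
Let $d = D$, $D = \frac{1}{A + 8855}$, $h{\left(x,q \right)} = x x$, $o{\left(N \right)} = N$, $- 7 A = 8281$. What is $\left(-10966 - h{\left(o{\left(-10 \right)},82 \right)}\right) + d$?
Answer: $- \frac{84898351}{7672} \approx -11066.0$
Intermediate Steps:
$A = -1183$ ($A = \left(- \frac{1}{7}\right) 8281 = -1183$)
$h{\left(x,q \right)} = x^{2}$
$D = \frac{1}{7672}$ ($D = \frac{1}{-1183 + 8855} = \frac{1}{7672} \approx 0.00013034$)
$d = \frac{1}{7672} \approx 0.00013034$
$\left(-10966 - h{\left(o{\left(-10 \right)},82 \right)}\right) + d = \left(-10966 - \left(-10\right)^{2}\right) + \frac{1}{7672} = \left(-10966 - 100\right) + \frac{1}{7672} = -11066 + \frac{1}{7672} = - \frac{84898351}{7672}$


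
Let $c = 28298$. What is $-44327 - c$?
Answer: $-72625$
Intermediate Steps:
$-44327 - c = -44327 - 28298 = -72625$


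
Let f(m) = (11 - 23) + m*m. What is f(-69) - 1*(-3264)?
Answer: 8013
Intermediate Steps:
f(m) = -12 + m**2
f(-69) - 1*(-3264) = (-12 + (-69)**2) - 1*(-3264) = (-12 + 4761) + 3264 = 4749 + 3264 = 8013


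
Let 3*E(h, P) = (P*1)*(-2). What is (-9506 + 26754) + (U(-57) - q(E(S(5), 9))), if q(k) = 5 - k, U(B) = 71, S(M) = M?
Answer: 17308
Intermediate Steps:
E(h, P) = -2*P/3 (E(h, P) = ((P*1)*(-2))/3 = (P*(-2))/3 = (-2*P)/3 = -2*P/3)
(-9506 + 26754) + (U(-57) - q(E(S(5), 9))) = (-9506 + 26754) + (71 - (5 - (-2)*9/3)) = 17248 + (71 - (5 - 1*(-6))) = 17248 + (71 - (5 + 6)) = 17248 + (71 - 1*11) = 17248 + (71 - 11) = 17248 + 60 = 17308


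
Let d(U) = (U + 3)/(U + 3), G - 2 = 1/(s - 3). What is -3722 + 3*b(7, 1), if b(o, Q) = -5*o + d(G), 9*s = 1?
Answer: -3824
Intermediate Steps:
s = 1/9 (s = (1/9)*1 = 1/9 ≈ 0.11111)
G = 43/26 (G = 2 + 1/(1/9 - 3) = 2 + 1/(-26/9) = 2 - 9/26 = 43/26 ≈ 1.6538)
d(U) = 1 (d(U) = (3 + U)/(3 + U) = 1)
b(o, Q) = 1 - 5*o (b(o, Q) = -5*o + 1 = 1 - 5*o)
-3722 + 3*b(7, 1) = -3722 + 3*(1 - 5*7) = -3722 + 3*(1 - 35) = -3722 + 3*(-34) = -3722 - 102 = -3824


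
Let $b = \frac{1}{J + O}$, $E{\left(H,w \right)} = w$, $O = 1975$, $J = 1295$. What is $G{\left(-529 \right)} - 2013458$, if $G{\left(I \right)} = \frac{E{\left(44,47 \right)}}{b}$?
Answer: $-1859768$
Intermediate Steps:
$b = \frac{1}{3270}$ ($b = \frac{1}{1295 + 1975} = \frac{1}{3270} \approx 0.00030581$)
$G{\left(I \right)} = 153690$ ($G{\left(I \right)} = 47 \frac{1}{\frac{1}{3270}} = 47 \cdot 3270 = 153690$)
$G{\left(-529 \right)} - 2013458 = 153690 - 2013458 = -1859768$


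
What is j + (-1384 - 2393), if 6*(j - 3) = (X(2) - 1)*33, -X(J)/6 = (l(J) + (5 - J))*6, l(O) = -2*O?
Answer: -7163/2 ≈ -3581.5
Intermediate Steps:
X(J) = -180 + 108*J (X(J) = -6*(-2*J + (5 - J))*6 = -6*(5 - 3*J)*6 = -6*(30 - 18*J) = -180 + 108*J)
j = 391/2 (j = 3 + (((-180 + 108*2) - 1)*33)/6 = 3 + (((-180 + 216) - 1)*33)/6 = 3 + ((36 - 1)*33)/6 = 3 + (35*33)/6 = 3 + (⅙)*1155 = 3 + 385/2 = 391/2 ≈ 195.50)
j + (-1384 - 2393) = 391/2 + (-1384 - 2393) = 391/2 - 3777 = -7163/2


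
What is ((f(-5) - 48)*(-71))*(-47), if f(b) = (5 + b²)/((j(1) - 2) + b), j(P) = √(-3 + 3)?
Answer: -1221342/7 ≈ -1.7448e+5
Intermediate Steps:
j(P) = 0 (j(P) = √0 = 0)
f(b) = (5 + b²)/(-2 + b) (f(b) = (5 + b²)/((0 - 2) + b) = (5 + b²)/(-2 + b))
((f(-5) - 48)*(-71))*(-47) = (((5 + (-5)²)/(-2 - 5) - 48)*(-71))*(-47) = (((5 + 25)/(-7) - 48)*(-71))*(-47) = ((-⅐*30 - 48)*(-71))*(-47) = ((-30/7 - 48)*(-71))*(-47) = -366/7*(-71)*(-47) = (25986/7)*(-47) = -1221342/7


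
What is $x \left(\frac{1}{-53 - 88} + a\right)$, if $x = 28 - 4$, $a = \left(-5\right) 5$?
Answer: $- \frac{28208}{47} \approx -600.17$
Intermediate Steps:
$a = -25$
$x = 24$
$x \left(\frac{1}{-53 - 88} + a\right) = 24 \left(\frac{1}{-53 - 88} - 25\right) = 24 \left(\frac{1}{-141} - 25\right) = 24 \left(- \frac{1}{141} - 25\right) = 24 \left(- \frac{3526}{141}\right) = - \frac{28208}{47}$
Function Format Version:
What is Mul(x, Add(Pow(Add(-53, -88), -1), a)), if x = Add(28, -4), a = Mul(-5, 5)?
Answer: Rational(-28208, 47) ≈ -600.17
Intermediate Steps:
a = -25
x = 24
Mul(x, Add(Pow(Add(-53, -88), -1), a)) = Mul(24, Add(Pow(Add(-53, -88), -1), -25)) = Mul(24, Add(Pow(-141, -1), -25)) = Mul(24, Add(Rational(-1, 141), -25)) = Mul(24, Rational(-3526, 141)) = Rational(-28208, 47)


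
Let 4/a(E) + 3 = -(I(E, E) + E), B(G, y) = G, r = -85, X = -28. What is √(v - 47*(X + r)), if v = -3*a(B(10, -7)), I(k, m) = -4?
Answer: √47811/3 ≈ 72.886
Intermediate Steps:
a(E) = 4/(1 - E) (a(E) = 4/(-3 - (-4 + E)) = 4/(-3 + (4 - E)) = 4/(1 - E))
v = 4/3 (v = -(-12)/(-1 + 10) = -(-12)/9 = -3*(-4/9) = 4/3 ≈ 1.3333)
√(v - 47*(X + r)) = √(4/3 - 47*(-28 - 85)) = √(4/3 - 47*(-113)) = √(4/3 + 5311) = √(15937/3) = √47811/3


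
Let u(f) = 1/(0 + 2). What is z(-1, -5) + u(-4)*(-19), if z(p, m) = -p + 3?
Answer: -11/2 ≈ -5.5000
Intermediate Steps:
z(p, m) = 3 - p
u(f) = ½ (u(f) = 1/2 = ½)
z(-1, -5) + u(-4)*(-19) = (3 - 1*(-1)) + (½)*(-19) = (3 + 1) - 19/2 = 4 - 19/2 = -11/2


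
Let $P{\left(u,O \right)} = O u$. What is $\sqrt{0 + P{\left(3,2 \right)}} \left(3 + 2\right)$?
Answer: $5 \sqrt{6} \approx 12.247$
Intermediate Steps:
$\sqrt{0 + P{\left(3,2 \right)}} \left(3 + 2\right) = \sqrt{0 + 2 \cdot 3} \left(3 + 2\right) = \sqrt{0 + 6} \cdot 5 = \sqrt{6} \cdot 5 = 5 \sqrt{6}$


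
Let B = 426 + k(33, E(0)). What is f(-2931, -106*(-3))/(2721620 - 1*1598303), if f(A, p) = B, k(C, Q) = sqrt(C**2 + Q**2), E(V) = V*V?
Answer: 51/124813 ≈ 0.00040861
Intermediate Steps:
E(V) = V**2
B = 459 (B = 426 + sqrt(33**2 + (0**2)**2) = 426 + sqrt(1089 + 0**2) = 426 + sqrt(1089 + 0) = 426 + sqrt(1089) = 426 + 33 = 459)
f(A, p) = 459
f(-2931, -106*(-3))/(2721620 - 1*1598303) = 459/(2721620 - 1*1598303) = 459/(2721620 - 1598303) = 459/1123317 = 459*(1/1123317) = 51/124813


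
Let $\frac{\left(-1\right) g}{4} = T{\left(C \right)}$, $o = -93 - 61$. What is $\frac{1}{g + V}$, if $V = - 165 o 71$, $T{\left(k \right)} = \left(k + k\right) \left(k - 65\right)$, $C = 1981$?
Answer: $- \frac{1}{28560658} \approx -3.5013 \cdot 10^{-8}$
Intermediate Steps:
$o = -154$
$T{\left(k \right)} = 2 k \left(-65 + k\right)$
$g = -30364768$ ($g = - 4 \cdot 2 \cdot 1981 \left(-65 + 1981\right) = - 4 \cdot 2 \cdot 1981 \cdot 1916 = \left(-4\right) 7591192 = -30364768$)
$V = 1804110$ ($V = \left(-165\right) \left(-154\right) 71 = 25410 \cdot 71 = 1804110$)
$\frac{1}{g + V} = \frac{1}{-30364768 + 1804110} = \frac{1}{-28560658} = - \frac{1}{28560658}$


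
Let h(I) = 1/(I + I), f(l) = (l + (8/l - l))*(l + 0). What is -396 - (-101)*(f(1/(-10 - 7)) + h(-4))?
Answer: 3195/8 ≈ 399.38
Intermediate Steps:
f(l) = 8 (f(l) = (l + (-l + 8/l))*l = (8/l)*l = 8)
h(I) = 1/(2*I)
-396 - (-101)*(f(1/(-10 - 7)) + h(-4)) = -396 - (-101)*(8 + (½)/(-4)) = -396 - (-101)*(8 + (½)*(-¼)) = -396 - (-101)*(8 - ⅛) = -396 - (-101)*63/8 = -396 - 1*(-6363/8) = -396 + 6363/8 = 3195/8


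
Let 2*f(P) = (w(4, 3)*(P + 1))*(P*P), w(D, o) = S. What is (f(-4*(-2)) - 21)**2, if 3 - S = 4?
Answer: 95481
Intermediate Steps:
S = -1 (S = 3 - 1*4 = 3 - 4 = -1)
w(D, o) = -1
f(P) = P**2*(-1 - P)/2 (f(P) = ((-(P + 1))*(P*P))/2 = ((-(1 + P))*P**2)/2 = ((-1 - P)*P**2)/2 = (P**2*(-1 - P))/2 = P**2*(-1 - P)/2)
(f(-4*(-2)) - 21)**2 = ((-4*(-2))**2*(-1 - (-4)*(-2))/2 - 21)**2 = ((1/2)*8**2*(-1 - 1*8) - 21)**2 = ((1/2)*64*(-1 - 8) - 21)**2 = ((1/2)*64*(-9) - 21)**2 = (-288 - 21)**2 = (-309)**2 = 95481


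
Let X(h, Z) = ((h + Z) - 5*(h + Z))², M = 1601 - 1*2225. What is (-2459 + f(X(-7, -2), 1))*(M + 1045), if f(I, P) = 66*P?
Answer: -1007453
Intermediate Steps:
M = -624 (M = 1601 - 2225 = -624)
X(h, Z) = (-4*Z - 4*h)² (X(h, Z) = ((Z + h) - 5*(Z + h))² = ((Z + h) + (-5*Z - 5*h))² = (-4*Z - 4*h)²)
(-2459 + f(X(-7, -2), 1))*(M + 1045) = (-2459 + 66*1)*(-624 + 1045) = (-2459 + 66)*421 = -2393*421 = -1007453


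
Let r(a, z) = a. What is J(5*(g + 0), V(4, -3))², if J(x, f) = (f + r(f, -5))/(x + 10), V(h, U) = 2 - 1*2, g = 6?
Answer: 0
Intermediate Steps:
V(h, U) = 0 (V(h, U) = 2 - 2 = 0)
J(x, f) = 2*f/(10 + x) (J(x, f) = (f + f)/(x + 10) = (2*f)/(10 + x) = 2*f/(10 + x))
J(5*(g + 0), V(4, -3))² = (2*0/(10 + 5*(6 + 0)))² = (2*0/(10 + 5*6))² = (2*0/(10 + 30))² = (2*0/40)² = (2*0*(1/40))² = 0² = 0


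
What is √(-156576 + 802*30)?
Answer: 18*I*√409 ≈ 364.03*I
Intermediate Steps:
√(-156576 + 802*30) = √(-156576 + 24060) = √(-132516) = 18*I*√409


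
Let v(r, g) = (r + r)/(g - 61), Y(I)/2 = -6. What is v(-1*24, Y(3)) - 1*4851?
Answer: -354075/73 ≈ -4850.3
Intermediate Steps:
Y(I) = -12 (Y(I) = 2*(-6) = -12)
v(r, g) = 2*r/(-61 + g) (v(r, g) = (2*r)/(-61 + g) = 2*r/(-61 + g))
v(-1*24, Y(3)) - 1*4851 = 2*(-1*24)/(-61 - 12) - 1*4851 = 2*(-24)/(-73) - 4851 = 2*(-24)*(-1/73) - 4851 = 48/73 - 4851 = -354075/73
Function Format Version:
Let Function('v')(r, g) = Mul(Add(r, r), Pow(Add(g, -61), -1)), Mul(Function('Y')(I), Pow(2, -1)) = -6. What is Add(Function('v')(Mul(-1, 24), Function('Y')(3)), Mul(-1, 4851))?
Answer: Rational(-354075, 73) ≈ -4850.3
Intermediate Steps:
Function('Y')(I) = -12 (Function('Y')(I) = Mul(2, -6) = -12)
Function('v')(r, g) = Mul(2, r, Pow(Add(-61, g), -1)) (Function('v')(r, g) = Mul(Mul(2, r), Pow(Add(-61, g), -1)) = Mul(2, r, Pow(Add(-61, g), -1)))
Add(Function('v')(Mul(-1, 24), Function('Y')(3)), Mul(-1, 4851)) = Add(Mul(2, Mul(-1, 24), Pow(Add(-61, -12), -1)), Mul(-1, 4851)) = Add(Mul(2, -24, Pow(-73, -1)), -4851) = Add(Mul(2, -24, Rational(-1, 73)), -4851) = Add(Rational(48, 73), -4851) = Rational(-354075, 73)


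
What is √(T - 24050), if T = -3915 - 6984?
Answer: I*√34949 ≈ 186.95*I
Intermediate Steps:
T = -10899
√(T - 24050) = √(-10899 - 24050) = √(-34949) = I*√34949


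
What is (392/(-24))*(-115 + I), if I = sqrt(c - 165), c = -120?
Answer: 5635/3 - 49*I*sqrt(285)/3 ≈ 1878.3 - 275.74*I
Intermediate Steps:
I = I*sqrt(285) (I = sqrt(-120 - 165) = sqrt(-285) = I*sqrt(285) ≈ 16.882*I)
(392/(-24))*(-115 + I) = (392/(-24))*(-115 + I*sqrt(285)) = (392*(-1/24))*(-115 + I*sqrt(285)) = -49*(-115 + I*sqrt(285))/3 = 5635/3 - 49*I*sqrt(285)/3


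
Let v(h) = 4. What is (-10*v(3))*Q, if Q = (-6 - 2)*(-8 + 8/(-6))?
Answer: -8960/3 ≈ -2986.7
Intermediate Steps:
Q = 224/3 (Q = -8*(-8 + 8*(-1/6)) = -8*(-8 - 4/3) = -8*(-28/3) = 224/3 ≈ 74.667)
(-10*v(3))*Q = -10*4*(224/3) = -40*224/3 = -8960/3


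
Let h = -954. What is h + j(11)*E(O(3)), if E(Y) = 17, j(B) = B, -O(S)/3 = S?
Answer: -767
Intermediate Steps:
O(S) = -3*S
h + j(11)*E(O(3)) = -954 + 11*17 = -954 + 187 = -767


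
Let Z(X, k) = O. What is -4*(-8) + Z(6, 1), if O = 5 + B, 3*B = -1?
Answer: 110/3 ≈ 36.667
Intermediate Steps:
B = -⅓ (B = (⅓)*(-1) = -⅓ ≈ -0.33333)
O = 14/3 (O = 5 - ⅓ = 14/3 ≈ 4.6667)
Z(X, k) = 14/3
-4*(-8) + Z(6, 1) = -4*(-8) + 14/3 = 32 + 14/3 = 110/3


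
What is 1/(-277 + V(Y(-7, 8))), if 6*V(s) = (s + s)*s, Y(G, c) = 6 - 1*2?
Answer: -3/815 ≈ -0.0036810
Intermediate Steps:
Y(G, c) = 4 (Y(G, c) = 6 - 2 = 4)
V(s) = s²/3 (V(s) = ((s + s)*s)/6 = ((2*s)*s)/6 = (2*s²)/6 = s²/3)
1/(-277 + V(Y(-7, 8))) = 1/(-277 + (⅓)*4²) = 1/(-277 + (⅓)*16) = 1/(-277 + 16/3) = 1/(-815/3) = -3/815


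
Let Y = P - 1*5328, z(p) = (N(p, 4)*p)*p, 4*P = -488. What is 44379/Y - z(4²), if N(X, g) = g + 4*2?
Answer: -16786779/5450 ≈ -3080.1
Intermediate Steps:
P = -122 (P = (¼)*(-488) = -122)
N(X, g) = 8 + g (N(X, g) = g + 8 = 8 + g)
z(p) = 12*p² (z(p) = ((8 + 4)*p)*p = (12*p)*p = 12*p²)
Y = -5450 (Y = -122 - 1*5328 = -122 - 5328 = -5450)
44379/Y - z(4²) = 44379/(-5450) - 12*(4²)² = 44379*(-1/5450) - 12*16² = -44379/5450 - 12*256 = -44379/5450 - 1*3072 = -44379/5450 - 3072 = -16786779/5450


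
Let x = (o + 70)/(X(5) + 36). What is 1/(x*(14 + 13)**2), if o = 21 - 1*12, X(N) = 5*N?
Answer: 61/57591 ≈ 0.0010592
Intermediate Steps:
o = 9 (o = 21 - 12 = 9)
x = 79/61 (x = (9 + 70)/(5*5 + 36) = 79/(25 + 36) = 79/61 ≈ 1.2951)
1/(x*(14 + 13)**2) = 1/(79*(14 + 13)**2/61) = 1/((79/61)*27**2) = 1/((79/61)*729) = 1/(57591/61) = 61/57591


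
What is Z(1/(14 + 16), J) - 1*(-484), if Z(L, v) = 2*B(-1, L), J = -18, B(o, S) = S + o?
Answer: 7231/15 ≈ 482.07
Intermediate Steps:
Z(L, v) = -2 + 2*L (Z(L, v) = 2*(L - 1) = 2*(-1 + L) = -2 + 2*L)
Z(1/(14 + 16), J) - 1*(-484) = (-2 + 2/(14 + 16)) - 1*(-484) = (-2 + 2/30) + 484 = (-2 + 2*(1/30)) + 484 = (-2 + 1/15) + 484 = -29/15 + 484 = 7231/15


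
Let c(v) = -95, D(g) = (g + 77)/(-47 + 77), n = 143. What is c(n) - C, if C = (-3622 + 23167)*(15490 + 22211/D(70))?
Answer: -2739427865/7 ≈ -3.9135e+8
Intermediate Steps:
D(g) = 77/30 + g/30 (D(g) = (77 + g)/30 = (77 + g)*(1/30) = 77/30 + g/30)
C = 2739427200/7 (C = (-3622 + 23167)*(15490 + 22211/(77/30 + (1/30)*70)) = 19545*(15490 + 22211/(77/30 + 7/3)) = 19545*(15490 + 22211/(49/10)) = 19545*(15490 + 22211*(10/49)) = 19545*(15490 + 31730/7) = 19545*(140160/7) = 2739427200/7 ≈ 3.9135e+8)
c(n) - C = -95 - 1*2739427200/7 = -95 - 2739427200/7 = -2739427865/7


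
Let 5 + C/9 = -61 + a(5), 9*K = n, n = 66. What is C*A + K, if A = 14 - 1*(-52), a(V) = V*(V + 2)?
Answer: -55220/3 ≈ -18407.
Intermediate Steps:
a(V) = V*(2 + V)
K = 22/3 (K = (1/9)*66 = 22/3 ≈ 7.3333)
C = -279 (C = -45 + 9*(-61 + 5*(2 + 5)) = -45 + 9*(-61 + 5*7) = -45 + 9*(-61 + 35) = -45 + 9*(-26) = -45 - 234 = -279)
A = 66 (A = 14 + 52 = 66)
C*A + K = -279*66 + 22/3 = -18414 + 22/3 = -55220/3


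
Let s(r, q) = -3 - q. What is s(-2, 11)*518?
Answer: -7252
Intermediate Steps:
s(-2, 11)*518 = (-3 - 1*11)*518 = (-3 - 11)*518 = -14*518 = -7252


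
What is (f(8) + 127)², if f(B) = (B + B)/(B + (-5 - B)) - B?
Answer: 335241/25 ≈ 13410.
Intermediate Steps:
f(B) = -7*B/5 (f(B) = (2*B)/(-5) - B = (2*B)*(-⅕) - B = -2*B/5 - B = -7*B/5)
(f(8) + 127)² = (-7/5*8 + 127)² = (-56/5 + 127)² = (579/5)² = 335241/25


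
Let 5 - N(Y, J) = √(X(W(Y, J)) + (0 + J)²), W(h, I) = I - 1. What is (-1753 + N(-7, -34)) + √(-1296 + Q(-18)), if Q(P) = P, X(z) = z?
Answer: -1748 - √1121 + 3*I*√146 ≈ -1781.5 + 36.249*I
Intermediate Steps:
W(h, I) = -1 + I
N(Y, J) = 5 - √(-1 + J + J²) (N(Y, J) = 5 - √((-1 + J) + (0 + J)²) = 5 - √((-1 + J) + J²) = 5 - √(-1 + J + J²))
(-1753 + N(-7, -34)) + √(-1296 + Q(-18)) = (-1753 + (5 - √(-1 - 34 + (-34)²))) + √(-1296 - 18) = (-1753 + (5 - √(-1 - 34 + 1156))) + √(-1314) = (-1753 + (5 - √1121)) + 3*I*√146 = (-1748 - √1121) + 3*I*√146 = -1748 - √1121 + 3*I*√146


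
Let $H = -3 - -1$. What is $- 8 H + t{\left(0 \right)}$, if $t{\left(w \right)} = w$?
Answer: $16$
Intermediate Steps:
$H = -2$ ($H = -3 + 1 = -2$)
$- 8 H + t{\left(0 \right)} = \left(-8\right) \left(-2\right) + 0 = 16 + 0 = 16$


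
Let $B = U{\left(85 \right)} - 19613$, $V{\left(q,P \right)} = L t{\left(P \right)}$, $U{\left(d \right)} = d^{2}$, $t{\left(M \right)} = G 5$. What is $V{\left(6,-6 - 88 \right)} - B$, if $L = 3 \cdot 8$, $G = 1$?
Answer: $12508$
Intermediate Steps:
$t{\left(M \right)} = 5$ ($t{\left(M \right)} = 1 \cdot 5 = 5$)
$L = 24$
$V{\left(q,P \right)} = 120$ ($V{\left(q,P \right)} = 24 \cdot 5 = 120$)
$B = -12388$ ($B = 85^{2} - 19613 = 7225 - 19613 = -12388$)
$V{\left(6,-6 - 88 \right)} - B = 120 - -12388 = 120 + 12388 = 12508$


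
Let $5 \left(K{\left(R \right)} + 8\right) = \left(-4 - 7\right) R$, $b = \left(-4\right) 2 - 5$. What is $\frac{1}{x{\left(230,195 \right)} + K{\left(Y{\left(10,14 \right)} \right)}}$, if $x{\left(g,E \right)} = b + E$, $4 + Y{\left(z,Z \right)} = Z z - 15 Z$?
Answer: $\frac{5}{1684} \approx 0.0029691$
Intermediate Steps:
$b = -13$ ($b = -8 - 5 = -13$)
$Y{\left(z,Z \right)} = -4 - 15 Z + Z z$ ($Y{\left(z,Z \right)} = -4 + \left(Z z - 15 Z\right) = -4 + \left(- 15 Z + Z z\right) = -4 - 15 Z + Z z$)
$x{\left(g,E \right)} = -13 + E$
$K{\left(R \right)} = -8 - \frac{11 R}{5}$ ($K{\left(R \right)} = -8 + \frac{\left(-4 - 7\right) R}{5} = -8 + \frac{\left(-11\right) R}{5} = -8 - \frac{11 R}{5}$)
$\frac{1}{x{\left(230,195 \right)} + K{\left(Y{\left(10,14 \right)} \right)}} = \frac{1}{\left(-13 + 195\right) - \left(8 + \frac{11 \left(-4 - 210 + 14 \cdot 10\right)}{5}\right)} = \frac{1}{182 - \left(8 + \frac{11 \left(-4 - 210 + 140\right)}{5}\right)} = \frac{1}{182 - - \frac{774}{5}} = \frac{1}{182 + \left(-8 + \frac{814}{5}\right)} = \frac{1}{182 + \frac{774}{5}} = \frac{1}{\frac{1684}{5}} = \frac{5}{1684}$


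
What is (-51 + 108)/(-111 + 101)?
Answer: -57/10 ≈ -5.7000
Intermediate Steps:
(-51 + 108)/(-111 + 101) = 57/(-10) = 57*(-⅒) = -57/10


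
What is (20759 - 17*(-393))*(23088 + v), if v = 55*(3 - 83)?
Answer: 512798720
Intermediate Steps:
v = -4400 (v = 55*(-80) = -4400)
(20759 - 17*(-393))*(23088 + v) = (20759 - 17*(-393))*(23088 - 4400) = (20759 + 6681)*18688 = 27440*18688 = 512798720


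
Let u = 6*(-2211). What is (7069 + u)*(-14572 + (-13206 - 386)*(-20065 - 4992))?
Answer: -2110451385884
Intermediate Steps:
u = -13266
(7069 + u)*(-14572 + (-13206 - 386)*(-20065 - 4992)) = (7069 - 13266)*(-14572 + (-13206 - 386)*(-20065 - 4992)) = -6197*(-14572 - 13592*(-25057)) = -6197*(-14572 + 340574744) = -6197*340560172 = -2110451385884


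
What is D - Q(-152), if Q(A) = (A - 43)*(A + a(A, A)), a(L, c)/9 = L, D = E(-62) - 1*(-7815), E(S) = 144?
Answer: -288441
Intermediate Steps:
D = 7959 (D = 144 - 1*(-7815) = 144 + 7815 = 7959)
a(L, c) = 9*L
Q(A) = 10*A*(-43 + A) (Q(A) = (A - 43)*(A + 9*A) = (-43 + A)*(10*A) = 10*A*(-43 + A))
D - Q(-152) = 7959 - 10*(-152)*(-43 - 152) = 7959 - 10*(-152)*(-195) = 7959 - 1*296400 = 7959 - 296400 = -288441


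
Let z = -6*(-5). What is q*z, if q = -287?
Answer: -8610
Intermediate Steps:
z = 30
q*z = -287*30 = -8610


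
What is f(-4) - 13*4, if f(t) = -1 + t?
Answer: -57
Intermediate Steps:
f(-4) - 13*4 = (-1 - 4) - 13*4 = -5 - 52 = -57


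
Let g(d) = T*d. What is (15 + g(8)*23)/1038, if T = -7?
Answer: -1273/1038 ≈ -1.2264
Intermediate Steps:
g(d) = -7*d
(15 + g(8)*23)/1038 = (15 - 7*8*23)/1038 = (15 - 56*23)*(1/1038) = (15 - 1288)*(1/1038) = -1273*1/1038 = -1273/1038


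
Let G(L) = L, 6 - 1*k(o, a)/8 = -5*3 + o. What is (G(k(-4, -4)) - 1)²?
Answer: 39601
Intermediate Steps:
k(o, a) = 168 - 8*o (k(o, a) = 48 - 8*(-5*3 + o) = 48 - 8*(-15 + o) = 48 + (120 - 8*o) = 168 - 8*o)
(G(k(-4, -4)) - 1)² = ((168 - 8*(-4)) - 1)² = ((168 + 32) - 1)² = (200 - 1)² = 199² = 39601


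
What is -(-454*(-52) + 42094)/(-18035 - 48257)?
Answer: 32851/33146 ≈ 0.99110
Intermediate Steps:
-(-454*(-52) + 42094)/(-18035 - 48257) = -(23608 + 42094)/(-66292) = -65702*(-1)/66292 = -1*(-32851/33146) = 32851/33146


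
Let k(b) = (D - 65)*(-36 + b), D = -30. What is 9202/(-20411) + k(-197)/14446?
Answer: 1368521/1265482 ≈ 1.0814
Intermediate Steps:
k(b) = 3420 - 95*b (k(b) = (-30 - 65)*(-36 + b) = -95*(-36 + b) = 3420 - 95*b)
9202/(-20411) + k(-197)/14446 = 9202/(-20411) + (3420 - 95*(-197))/14446 = 9202*(-1/20411) + (3420 + 18715)*(1/14446) = -9202/20411 + 22135*(1/14446) = -9202/20411 + 95/62 = 1368521/1265482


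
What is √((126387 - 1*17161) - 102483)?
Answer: √6743 ≈ 82.116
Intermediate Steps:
√((126387 - 1*17161) - 102483) = √((126387 - 17161) - 102483) = √(109226 - 102483) = √6743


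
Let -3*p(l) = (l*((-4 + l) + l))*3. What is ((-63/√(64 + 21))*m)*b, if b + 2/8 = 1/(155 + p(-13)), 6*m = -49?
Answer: -245931*√85/159800 ≈ -14.189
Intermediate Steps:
m = -49/6 (m = (⅙)*(-49) = -49/6 ≈ -8.1667)
p(l) = -l*(-4 + 2*l) (p(l) = -l*((-4 + l) + l)*3/3 = -l*(-4 + 2*l)*3/3 = -l*(-4 + 2*l))
b = -239/940 (b = -¼ + 1/(155 + 2*(-13)*(2 - 1*(-13))) = -¼ + 1/(155 + 2*(-13)*(2 + 13)) = -¼ + 1/(155 + 2*(-13)*15) = -¼ + 1/(155 - 390) = -¼ + 1/(-235) = -¼ - 1/235 = -239/940 ≈ -0.25426)
((-63/√(64 + 21))*m)*b = (-63/√(64 + 21)*(-49/6))*(-239/940) = (-63*√85/85*(-49/6))*(-239/940) = (1029*√85/170)*(-239/940) = -245931*√85/159800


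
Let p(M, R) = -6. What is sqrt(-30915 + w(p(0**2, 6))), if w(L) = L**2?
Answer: 3*I*sqrt(3431) ≈ 175.72*I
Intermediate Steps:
sqrt(-30915 + w(p(0**2, 6))) = sqrt(-30915 + (-6)**2) = sqrt(-30915 + 36) = sqrt(-30879) = 3*I*sqrt(3431)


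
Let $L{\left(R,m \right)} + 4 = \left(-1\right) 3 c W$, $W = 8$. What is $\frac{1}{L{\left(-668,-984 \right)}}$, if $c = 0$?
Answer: $- \frac{1}{4} \approx -0.25$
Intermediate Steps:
$L{\left(R,m \right)} = -4$ ($L{\left(R,m \right)} = -4 + \left(-1\right) 3 \cdot 0 \cdot 8 = -4 + \left(-3\right) 0 \cdot 8 = -4 + 0 \cdot 8 = -4 + 0 = -4$)
$\frac{1}{L{\left(-668,-984 \right)}} = \frac{1}{-4} = - \frac{1}{4}$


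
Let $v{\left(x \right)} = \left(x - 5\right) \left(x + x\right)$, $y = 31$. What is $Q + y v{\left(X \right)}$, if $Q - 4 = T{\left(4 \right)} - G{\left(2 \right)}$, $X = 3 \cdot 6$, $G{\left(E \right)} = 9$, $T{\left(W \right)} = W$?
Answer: $14507$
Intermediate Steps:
$X = 18$
$v{\left(x \right)} = 2 x \left(-5 + x\right)$ ($v{\left(x \right)} = \left(-5 + x\right) 2 x = 2 x \left(-5 + x\right)$)
$Q = -1$ ($Q = 4 + \left(4 - 9\right) = 4 - 5 = -1$)
$Q + y v{\left(X \right)} = -1 + 31 \cdot 2 \cdot 18 \left(-5 + 18\right) = -1 + 31 \cdot 2 \cdot 18 \cdot 13 = -1 + 31 \cdot 468 = -1 + 14508 = 14507$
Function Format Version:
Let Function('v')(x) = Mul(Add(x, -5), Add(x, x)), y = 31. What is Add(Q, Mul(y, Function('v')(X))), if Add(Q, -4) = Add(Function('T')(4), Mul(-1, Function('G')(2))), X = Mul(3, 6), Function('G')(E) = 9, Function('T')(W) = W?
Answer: 14507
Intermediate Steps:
X = 18
Function('v')(x) = Mul(2, x, Add(-5, x)) (Function('v')(x) = Mul(Add(-5, x), Mul(2, x)) = Mul(2, x, Add(-5, x)))
Q = -1 (Q = Add(4, Add(4, Mul(-1, 9))) = Add(4, Add(4, -9)) = Add(4, -5) = -1)
Add(Q, Mul(y, Function('v')(X))) = Add(-1, Mul(31, Mul(2, 18, Add(-5, 18)))) = Add(-1, Mul(31, Mul(2, 18, 13))) = Add(-1, Mul(31, 468)) = Add(-1, 14508) = 14507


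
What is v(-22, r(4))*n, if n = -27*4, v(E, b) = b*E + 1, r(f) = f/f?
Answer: 2268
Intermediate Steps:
r(f) = 1
v(E, b) = 1 + E*b (v(E, b) = E*b + 1 = 1 + E*b)
n = -108
v(-22, r(4))*n = (1 - 22*1)*(-108) = (1 - 22)*(-108) = -21*(-108) = 2268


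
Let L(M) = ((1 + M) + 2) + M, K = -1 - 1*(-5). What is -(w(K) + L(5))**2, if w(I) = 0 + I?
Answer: -289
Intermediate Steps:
K = 4 (K = -1 + 5 = 4)
w(I) = I
L(M) = 3 + 2*M (L(M) = (3 + M) + M = 3 + 2*M)
-(w(K) + L(5))**2 = -(4 + (3 + 2*5))**2 = -(4 + (3 + 10))**2 = -(4 + 13)**2 = -1*17**2 = -1*289 = -289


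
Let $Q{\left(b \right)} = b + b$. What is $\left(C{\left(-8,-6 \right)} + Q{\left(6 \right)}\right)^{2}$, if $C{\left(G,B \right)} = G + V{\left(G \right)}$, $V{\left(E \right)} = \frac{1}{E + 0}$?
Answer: $\frac{961}{64} \approx 15.016$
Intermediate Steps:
$Q{\left(b \right)} = 2 b$
$V{\left(E \right)} = \frac{1}{E}$
$C{\left(G,B \right)} = G + \frac{1}{G}$
$\left(C{\left(-8,-6 \right)} + Q{\left(6 \right)}\right)^{2} = \left(\left(-8 + \frac{1}{-8}\right) + 2 \cdot 6\right)^{2} = \left(\left(-8 - \frac{1}{8}\right) + 12\right)^{2} = \left(- \frac{65}{8} + 12\right)^{2} = \left(\frac{31}{8}\right)^{2} = \frac{961}{64}$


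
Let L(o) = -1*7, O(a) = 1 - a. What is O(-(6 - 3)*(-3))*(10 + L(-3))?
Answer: -24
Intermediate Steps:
L(o) = -7
O(-(6 - 3)*(-3))*(10 + L(-3)) = (1 - (-1)*(6 - 3)*(-3))*(10 - 7) = (1 - (-1)*3*(-3))*3 = (1 - (-1)*(-9))*3 = (1 - 1*9)*3 = (1 - 9)*3 = -8*3 = -24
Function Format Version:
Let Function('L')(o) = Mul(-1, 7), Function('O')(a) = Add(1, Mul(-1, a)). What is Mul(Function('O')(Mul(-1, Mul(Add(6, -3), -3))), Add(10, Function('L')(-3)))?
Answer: -24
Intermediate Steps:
Function('L')(o) = -7
Mul(Function('O')(Mul(-1, Mul(Add(6, -3), -3))), Add(10, Function('L')(-3))) = Mul(Add(1, Mul(-1, Mul(-1, Mul(Add(6, -3), -3)))), Add(10, -7)) = Mul(Add(1, Mul(-1, Mul(-1, Mul(3, -3)))), 3) = Mul(Add(1, Mul(-1, Mul(-1, -9))), 3) = Mul(Add(1, Mul(-1, 9)), 3) = Mul(Add(1, -9), 3) = Mul(-8, 3) = -24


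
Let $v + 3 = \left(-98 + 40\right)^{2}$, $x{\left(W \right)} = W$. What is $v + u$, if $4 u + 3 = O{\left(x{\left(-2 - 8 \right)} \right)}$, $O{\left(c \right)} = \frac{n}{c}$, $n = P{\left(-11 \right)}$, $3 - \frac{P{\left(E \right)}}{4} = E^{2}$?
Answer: $\frac{67441}{20} \approx 3372.1$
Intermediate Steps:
$v = 3361$ ($v = -3 + \left(-98 + 40\right)^{2} = -3 + \left(-58\right)^{2} = -3 + 3364 = 3361$)
$P{\left(E \right)} = 12 - 4 E^{2}$
$n = -472$ ($n = 12 - 4 \left(-11\right)^{2} = 12 - 484 = -472$)
$O{\left(c \right)} = - \frac{472}{c}$
$u = \frac{221}{20}$ ($u = - \frac{3}{4} + \frac{\left(-472\right) \frac{1}{-2 - 8}}{4} = - \frac{3}{4} + \frac{\left(-472\right) \frac{1}{-10}}{4} = - \frac{3}{4} + \frac{\left(-472\right) \left(- \frac{1}{10}\right)}{4} = - \frac{3}{4} + \frac{1}{4} \cdot \frac{236}{5} = - \frac{3}{4} + \frac{59}{5} = \frac{221}{20} \approx 11.05$)
$v + u = 3361 + \frac{221}{20} = \frac{67441}{20}$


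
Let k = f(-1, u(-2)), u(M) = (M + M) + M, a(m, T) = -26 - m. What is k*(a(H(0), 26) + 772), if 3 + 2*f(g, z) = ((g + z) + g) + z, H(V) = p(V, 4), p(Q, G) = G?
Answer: -6307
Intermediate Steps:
H(V) = 4
u(M) = 3*M (u(M) = 2*M + M = 3*M)
f(g, z) = -3/2 + g + z (f(g, z) = -3/2 + (((g + z) + g) + z)/2 = -3/2 + ((z + 2*g) + z)/2 = -3/2 + (2*g + 2*z)/2 = -3/2 + (g + z) = -3/2 + g + z)
k = -17/2 (k = -3/2 - 1 + 3*(-2) = -3/2 - 1 - 6 = -17/2 ≈ -8.5000)
k*(a(H(0), 26) + 772) = -17*((-26 - 1*4) + 772)/2 = -17*((-26 - 4) + 772)/2 = -17*(-30 + 772)/2 = -17/2*742 = -6307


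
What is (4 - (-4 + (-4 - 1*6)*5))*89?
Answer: 5162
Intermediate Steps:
(4 - (-4 + (-4 - 1*6)*5))*89 = (4 - (-4 + (-4 - 6)*5))*89 = (4 - (-4 - 10*5))*89 = (4 - (-4 - 50))*89 = (4 - 1*(-54))*89 = (4 + 54)*89 = 58*89 = 5162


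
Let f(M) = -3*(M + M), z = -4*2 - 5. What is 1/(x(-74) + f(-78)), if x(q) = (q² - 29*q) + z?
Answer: 1/8077 ≈ 0.00012381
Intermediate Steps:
z = -13 (z = -8 - 5 = -13)
x(q) = -13 + q² - 29*q (x(q) = (q² - 29*q) - 13 = -13 + q² - 29*q)
f(M) = -6*M
1/(x(-74) + f(-78)) = 1/((-13 + (-74)² - 29*(-74)) - 6*(-78)) = 1/((-13 + 5476 + 2146) + 468) = 1/(7609 + 468) = 1/8077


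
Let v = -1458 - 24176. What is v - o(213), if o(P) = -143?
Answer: -25491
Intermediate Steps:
v = -25634
v - o(213) = -25634 - 1*(-143) = -25634 + 143 = -25491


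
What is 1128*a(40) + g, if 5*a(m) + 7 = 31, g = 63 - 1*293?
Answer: 25922/5 ≈ 5184.4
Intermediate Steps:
g = -230 (g = 63 - 293 = -230)
a(m) = 24/5 (a(m) = -7/5 + (⅕)*31 = -7/5 + 31/5 = 24/5)
1128*a(40) + g = 1128*(24/5) - 230 = 27072/5 - 230 = 25922/5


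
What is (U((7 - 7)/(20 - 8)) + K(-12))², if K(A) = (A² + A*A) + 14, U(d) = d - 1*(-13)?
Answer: 99225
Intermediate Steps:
U(d) = 13 + d (U(d) = d + 13 = 13 + d)
K(A) = 14 + 2*A² (K(A) = (A² + A²) + 14 = 2*A² + 14 = 14 + 2*A²)
(U((7 - 7)/(20 - 8)) + K(-12))² = ((13 + (7 - 7)/(20 - 8)) + (14 + 2*(-12)²))² = ((13 + 0/12) + (14 + 2*144))² = ((13 + 0*(1/12)) + (14 + 288))² = ((13 + 0) + 302)² = (13 + 302)² = 315² = 99225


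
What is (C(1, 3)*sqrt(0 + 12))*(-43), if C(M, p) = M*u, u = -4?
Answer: 344*sqrt(3) ≈ 595.83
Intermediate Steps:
C(M, p) = -4*M (C(M, p) = M*(-4) = -4*M)
(C(1, 3)*sqrt(0 + 12))*(-43) = ((-4*1)*sqrt(0 + 12))*(-43) = -8*sqrt(3)*(-43) = 344*sqrt(3)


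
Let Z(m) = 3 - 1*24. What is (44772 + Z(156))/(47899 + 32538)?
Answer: 6393/11491 ≈ 0.55635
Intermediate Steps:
Z(m) = -21 (Z(m) = 3 - 24 = -21)
(44772 + Z(156))/(47899 + 32538) = (44772 - 21)/(47899 + 32538) = 44751/80437 = 44751*(1/80437) = 6393/11491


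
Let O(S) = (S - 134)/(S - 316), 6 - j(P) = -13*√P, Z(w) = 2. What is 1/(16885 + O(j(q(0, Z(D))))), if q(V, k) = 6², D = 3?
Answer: 116/1958685 ≈ 5.9223e-5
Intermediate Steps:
q(V, k) = 36
j(P) = 6 + 13*√P (j(P) = 6 - (-13)*√P = 6 + 13*√P)
O(S) = (-134 + S)/(-316 + S)
1/(16885 + O(j(q(0, Z(D))))) = 1/(16885 + (-134 + (6 + 13*√36))/(-316 + (6 + 13*√36))) = 1/(16885 + (-134 + (6 + 13*6))/(-316 + (6 + 13*6))) = 1/(16885 + (-134 + (6 + 78))/(-316 + (6 + 78))) = 1/(16885 + (-134 + 84)/(-316 + 84)) = 1/(16885 - 50/(-232)) = 1/(16885 - 1/232*(-50)) = 1/(16885 + 25/116) = 1/(1958685/116) = 116/1958685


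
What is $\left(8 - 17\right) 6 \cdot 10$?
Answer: $-540$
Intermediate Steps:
$\left(8 - 17\right) 6 \cdot 10 = \left(-9\right) 6 \cdot 10 = \left(-54\right) 10 = -540$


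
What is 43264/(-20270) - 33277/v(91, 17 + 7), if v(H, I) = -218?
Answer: 332546619/2209430 ≈ 150.51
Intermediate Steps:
43264/(-20270) - 33277/v(91, 17 + 7) = 43264/(-20270) - 33277/(-218) = 43264*(-1/20270) - 33277*(-1/218) = -21632/10135 + 33277/218 = 332546619/2209430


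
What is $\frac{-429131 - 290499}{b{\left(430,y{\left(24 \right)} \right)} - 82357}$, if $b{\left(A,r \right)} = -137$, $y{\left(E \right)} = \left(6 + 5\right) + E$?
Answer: $\frac{359815}{41247} \approx 8.7234$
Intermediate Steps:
$y{\left(E \right)} = 11 + E$
$\frac{-429131 - 290499}{b{\left(430,y{\left(24 \right)} \right)} - 82357} = \frac{-429131 - 290499}{-137 - 82357} = - \frac{719630}{-82494} = \left(-719630\right) \left(- \frac{1}{82494}\right) = \frac{359815}{41247}$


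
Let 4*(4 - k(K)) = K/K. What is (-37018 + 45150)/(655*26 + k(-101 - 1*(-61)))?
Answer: 32528/68135 ≈ 0.47741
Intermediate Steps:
k(K) = 15/4 (k(K) = 4 - K/(4*K) = 4 - 1/4*1 = 4 - 1/4 = 15/4)
(-37018 + 45150)/(655*26 + k(-101 - 1*(-61))) = (-37018 + 45150)/(655*26 + 15/4) = 8132/(17030 + 15/4) = 8132/(68135/4) = 8132*(4/68135) = 32528/68135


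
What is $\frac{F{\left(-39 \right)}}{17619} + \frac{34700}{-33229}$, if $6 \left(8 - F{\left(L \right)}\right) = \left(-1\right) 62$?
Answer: $- \frac{261758615}{250912179} \approx -1.0432$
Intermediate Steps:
$F{\left(L \right)} = \frac{55}{3}$ ($F{\left(L \right)} = 8 - \frac{\left(-1\right) 62}{6} = 8 - - \frac{31}{3} = 8 + \frac{31}{3} = \frac{55}{3}$)
$\frac{F{\left(-39 \right)}}{17619} + \frac{34700}{-33229} = \frac{55}{3 \cdot 17619} + \frac{34700}{-33229} = \frac{55}{3} \cdot \frac{1}{17619} + 34700 \left(- \frac{1}{33229}\right) = \frac{55}{52857} - \frac{34700}{33229} = - \frac{261758615}{250912179}$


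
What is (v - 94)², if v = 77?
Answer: 289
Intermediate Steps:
(v - 94)² = (77 - 94)² = (-17)² = 289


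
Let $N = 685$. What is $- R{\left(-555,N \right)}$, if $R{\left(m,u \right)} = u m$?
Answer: $380175$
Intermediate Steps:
$R{\left(m,u \right)} = m u$
$- R{\left(-555,N \right)} = - \left(-555\right) 685 = \left(-1\right) \left(-380175\right) = 380175$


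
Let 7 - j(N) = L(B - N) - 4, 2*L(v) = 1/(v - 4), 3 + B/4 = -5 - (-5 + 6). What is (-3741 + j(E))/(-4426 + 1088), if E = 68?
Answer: 805679/721008 ≈ 1.1174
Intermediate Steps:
B = -36 (B = -12 + 4*(-5 - (-5 + 6)) = -12 + 4*(-5 - 1*1) = -12 + 4*(-5 - 1) = -12 + 4*(-6) = -12 - 24 = -36)
L(v) = 1/(2*(-4 + v)) (L(v) = 1/(2*(v - 4)) = 1/(2*(-4 + v)))
j(N) = 11 - 1/(2*(-40 - N)) (j(N) = 7 - (1/(2*(-4 + (-36 - N))) - 4) = 7 - (1/(2*(-40 - N)) - 4) = 7 - (-4 + 1/(2*(-40 - N))) = 7 + (4 - 1/(2*(-40 - N))) = 11 - 1/(2*(-40 - N)))
(-3741 + j(E))/(-4426 + 1088) = (-3741 + (881 + 22*68)/(2*(40 + 68)))/(-4426 + 1088) = (-3741 + (1/2)*(881 + 1496)/108)/(-3338) = (-3741 + (1/2)*(1/108)*2377)*(-1/3338) = (-3741 + 2377/216)*(-1/3338) = -805679/216*(-1/3338) = 805679/721008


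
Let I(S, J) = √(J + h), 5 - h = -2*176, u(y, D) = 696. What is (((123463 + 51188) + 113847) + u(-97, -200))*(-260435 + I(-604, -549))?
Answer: -75316239390 + 2313552*I*√3 ≈ -7.5316e+10 + 4.0072e+6*I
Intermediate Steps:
h = 357 (h = 5 - (-2)*176 = 5 - 1*(-352) = 5 + 352 = 357)
I(S, J) = √(357 + J) (I(S, J) = √(J + 357) = √(357 + J))
(((123463 + 51188) + 113847) + u(-97, -200))*(-260435 + I(-604, -549)) = (((123463 + 51188) + 113847) + 696)*(-260435 + √(357 - 549)) = ((174651 + 113847) + 696)*(-260435 + √(-192)) = (288498 + 696)*(-260435 + 8*I*√3) = 289194*(-260435 + 8*I*√3) = -75316239390 + 2313552*I*√3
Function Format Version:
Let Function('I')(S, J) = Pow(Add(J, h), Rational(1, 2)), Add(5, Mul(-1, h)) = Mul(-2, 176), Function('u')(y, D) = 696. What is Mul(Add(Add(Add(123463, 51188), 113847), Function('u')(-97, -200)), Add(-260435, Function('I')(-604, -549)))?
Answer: Add(-75316239390, Mul(2313552, I, Pow(3, Rational(1, 2)))) ≈ Add(-7.5316e+10, Mul(4.0072e+6, I))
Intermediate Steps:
h = 357 (h = Add(5, Mul(-1, Mul(-2, 176))) = Add(5, Mul(-1, -352)) = Add(5, 352) = 357)
Function('I')(S, J) = Pow(Add(357, J), Rational(1, 2)) (Function('I')(S, J) = Pow(Add(J, 357), Rational(1, 2)) = Pow(Add(357, J), Rational(1, 2)))
Mul(Add(Add(Add(123463, 51188), 113847), Function('u')(-97, -200)), Add(-260435, Function('I')(-604, -549))) = Mul(Add(Add(Add(123463, 51188), 113847), 696), Add(-260435, Pow(Add(357, -549), Rational(1, 2)))) = Mul(Add(Add(174651, 113847), 696), Add(-260435, Pow(-192, Rational(1, 2)))) = Mul(Add(288498, 696), Add(-260435, Mul(8, I, Pow(3, Rational(1, 2))))) = Mul(289194, Add(-260435, Mul(8, I, Pow(3, Rational(1, 2))))) = Add(-75316239390, Mul(2313552, I, Pow(3, Rational(1, 2))))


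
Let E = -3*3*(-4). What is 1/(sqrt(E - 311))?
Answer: -I*sqrt(11)/55 ≈ -0.060302*I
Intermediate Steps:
E = 36 (E = -9*(-4) = 36)
1/(sqrt(E - 311)) = 1/(sqrt(36 - 311)) = 1/(sqrt(-275)) = 1/(5*I*sqrt(11)) = -I*sqrt(11)/55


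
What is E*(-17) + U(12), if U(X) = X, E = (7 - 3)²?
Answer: -260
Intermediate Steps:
E = 16 (E = 4² = 16)
E*(-17) + U(12) = 16*(-17) + 12 = -272 + 12 = -260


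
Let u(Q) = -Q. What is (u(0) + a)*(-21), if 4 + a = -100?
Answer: 2184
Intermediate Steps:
a = -104 (a = -4 - 100 = -104)
(u(0) + a)*(-21) = (-1*0 - 104)*(-21) = (0 - 104)*(-21) = -104*(-21) = 2184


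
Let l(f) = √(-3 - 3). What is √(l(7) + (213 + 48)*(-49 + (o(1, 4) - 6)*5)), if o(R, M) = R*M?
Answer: √(-15399 + I*√6) ≈ 0.0099 + 124.09*I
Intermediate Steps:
o(R, M) = M*R
l(f) = I*√6 (l(f) = √(-6) = I*√6)
√(l(7) + (213 + 48)*(-49 + (o(1, 4) - 6)*5)) = √(I*√6 + (213 + 48)*(-49 + (4*1 - 6)*5)) = √(I*√6 + 261*(-49 + (4 - 6)*5)) = √(I*√6 + 261*(-49 - 2*5)) = √(I*√6 + 261*(-49 - 10)) = √(I*√6 + 261*(-59)) = √(I*√6 - 15399) = √(-15399 + I*√6)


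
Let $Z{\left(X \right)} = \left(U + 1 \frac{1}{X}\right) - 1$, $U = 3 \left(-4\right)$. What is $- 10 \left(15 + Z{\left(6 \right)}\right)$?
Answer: $- \frac{65}{3} \approx -21.667$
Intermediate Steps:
$U = -12$
$Z{\left(X \right)} = -13 + \frac{1}{X}$ ($Z{\left(X \right)} = \left(-12 + 1 \frac{1}{X}\right) - 1 = \left(-12 + \frac{1}{X}\right) - 1 = -13 + \frac{1}{X}$)
$- 10 \left(15 + Z{\left(6 \right)}\right) = - 10 \left(15 - \left(13 - \frac{1}{6}\right)\right) = - 10 \left(15 + \left(-13 + \frac{1}{6}\right)\right) = - 10 \left(15 - \frac{77}{6}\right) = \left(-10\right) \frac{13}{6} = - \frac{65}{3}$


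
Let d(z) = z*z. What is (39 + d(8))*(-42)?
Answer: -4326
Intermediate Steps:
d(z) = z²
(39 + d(8))*(-42) = (39 + 8²)*(-42) = (39 + 64)*(-42) = 103*(-42) = -4326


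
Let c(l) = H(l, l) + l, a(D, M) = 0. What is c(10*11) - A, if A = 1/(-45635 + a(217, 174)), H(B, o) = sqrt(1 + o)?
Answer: 5019851/45635 + sqrt(111) ≈ 120.54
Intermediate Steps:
A = -1/45635 (A = 1/(-45635 + 0) = 1/(-45635) = -1/45635 ≈ -2.1913e-5)
c(l) = l + sqrt(1 + l) (c(l) = sqrt(1 + l) + l = l + sqrt(1 + l))
c(10*11) - A = (10*11 + sqrt(1 + 10*11)) - 1*(-1/45635) = (110 + sqrt(1 + 110)) + 1/45635 = (110 + sqrt(111)) + 1/45635 = 5019851/45635 + sqrt(111)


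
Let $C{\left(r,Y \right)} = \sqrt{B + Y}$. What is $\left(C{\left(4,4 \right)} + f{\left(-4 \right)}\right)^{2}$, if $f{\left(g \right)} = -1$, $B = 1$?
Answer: $\left(1 - \sqrt{5}\right)^{2} \approx 1.5279$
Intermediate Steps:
$C{\left(r,Y \right)} = \sqrt{1 + Y}$
$\left(C{\left(4,4 \right)} + f{\left(-4 \right)}\right)^{2} = \left(\sqrt{1 + 4} - 1\right)^{2} = \left(\sqrt{5} - 1\right)^{2} = \left(-1 + \sqrt{5}\right)^{2}$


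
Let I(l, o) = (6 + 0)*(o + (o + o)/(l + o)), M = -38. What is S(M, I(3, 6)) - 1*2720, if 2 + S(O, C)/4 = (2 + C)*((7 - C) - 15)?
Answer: -12296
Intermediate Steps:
I(l, o) = 6*o + 12*o/(l + o) (I(l, o) = 6*(o + (2*o)/(l + o)) = 6*(o + 2*o/(l + o)) = 6*o + 12*o/(l + o))
S(O, C) = -8 + 4*(-8 - C)*(2 + C) (S(O, C) = -8 + 4*((2 + C)*((7 - C) - 15)) = -8 + 4*((2 + C)*(-8 - C)) = -8 + 4*((-8 - C)*(2 + C)) = -8 + 4*(-8 - C)*(2 + C))
S(M, I(3, 6)) - 1*2720 = (-72 - 240*6*(2 + 3 + 6)/(3 + 6) - 4*1296*(2 + 3 + 6)**2/(3 + 6)**2) - 1*2720 = (-72 - 240*6*11/9 - 4*(6*6*11/9)**2) - 2720 = (-72 - 240*6*11/9 - 4*(6*6*(1/9)*11)**2) - 2720 = (-72 - 40*44 - 4*44**2) - 2720 = (-72 - 1760 - 4*1936) - 2720 = (-72 - 1760 - 7744) - 2720 = -9576 - 2720 = -12296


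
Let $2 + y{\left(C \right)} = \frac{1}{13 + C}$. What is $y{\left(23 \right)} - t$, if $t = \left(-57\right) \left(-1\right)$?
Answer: $- \frac{2123}{36} \approx -58.972$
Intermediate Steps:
$y{\left(C \right)} = -2 + \frac{1}{13 + C}$
$t = 57$
$y{\left(23 \right)} - t = \frac{-25 - 46}{13 + 23} - 57 = \frac{-25 - 46}{36} - 57 = \frac{1}{36} \left(-71\right) - 57 = - \frac{71}{36} - 57 = - \frac{2123}{36}$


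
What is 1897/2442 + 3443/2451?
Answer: 1450817/665038 ≈ 2.1816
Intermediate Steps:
1897/2442 + 3443/2451 = 1450817/665038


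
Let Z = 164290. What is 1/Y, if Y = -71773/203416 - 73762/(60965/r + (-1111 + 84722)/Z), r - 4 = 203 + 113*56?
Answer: -429709698540552/3221995638263564591 ≈ -0.00013337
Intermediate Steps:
r = 6535 (r = 4 + (203 + 113*56) = 4 + (203 + 6328) = 4 + 6531 = 6535)
Y = -3221995638263564591/429709698540552 (Y = -71773/203416 - 73762/(60965/6535 + (-1111 + 84722)/164290) = -71773*1/203416 - 73762/(60965*(1/6535) + 83611*(1/164290)) = -71773/203416 - 73762/(12193/1307 + 83611/164290) = -71773/203416 - 73762/2112467547/214727030 = -71773/203416 - 73762*214727030/2112467547 = -71773/203416 - 15838695186860/2112467547 = -3221995638263564591/429709698540552 ≈ -7498.1)
1/Y = 1/(-3221995638263564591/429709698540552) = -429709698540552/3221995638263564591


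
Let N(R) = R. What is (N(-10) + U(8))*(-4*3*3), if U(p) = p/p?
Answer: 324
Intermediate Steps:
U(p) = 1
(N(-10) + U(8))*(-4*3*3) = (-10 + 1)*(-4*3*3) = -(-108)*3 = -9*(-36) = 324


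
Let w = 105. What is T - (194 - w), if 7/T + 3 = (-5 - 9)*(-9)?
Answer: -10940/123 ≈ -88.943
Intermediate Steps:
T = 7/123 (T = 7/(-3 + (-5 - 9)*(-9)) = 7/(-3 - 14*(-9)) = 7/(-3 + 126) = 7/123 ≈ 0.056911)
T - (194 - w) = 7/123 - (194 - 1*105) = 7/123 - (194 - 105) = 7/123 - 1*89 = 7/123 - 89 = -10940/123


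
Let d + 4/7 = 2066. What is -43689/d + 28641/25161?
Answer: -2426906975/121259246 ≈ -20.014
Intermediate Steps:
d = 14458/7 (d = -4/7 + 2066 = 14458/7 ≈ 2065.4)
-43689/d + 28641/25161 = -43689/14458/7 + 28641/25161 = -43689*7/14458 + 28641*(1/25161) = -305823/14458 + 9547/8387 = -2426906975/121259246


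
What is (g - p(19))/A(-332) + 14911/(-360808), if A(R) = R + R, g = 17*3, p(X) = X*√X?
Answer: -884441/7486766 + 19*√19/664 ≈ 0.0065936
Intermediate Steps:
p(X) = X^(3/2)
g = 51
A(R) = 2*R
(g - p(19))/A(-332) + 14911/(-360808) = (51 - 19^(3/2))/((2*(-332))) + 14911/(-360808) = (51 - 19*√19)/(-664) + 14911*(-1/360808) = (51 - 19*√19)*(-1/664) - 14911/360808 = (-51/664 + 19*√19/664) - 14911/360808 = -884441/7486766 + 19*√19/664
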